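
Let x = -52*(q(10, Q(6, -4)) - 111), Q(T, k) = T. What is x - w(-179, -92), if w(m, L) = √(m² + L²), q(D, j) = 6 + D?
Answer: 4940 - √40505 ≈ 4738.7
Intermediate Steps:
x = 4940 (x = -52*((6 + 10) - 111) = -52*(16 - 111) = -52*(-95) = 4940)
w(m, L) = √(L² + m²)
x - w(-179, -92) = 4940 - √((-92)² + (-179)²) = 4940 - √(8464 + 32041) = 4940 - √40505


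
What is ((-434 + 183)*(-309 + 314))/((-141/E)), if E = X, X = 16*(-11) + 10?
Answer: -208330/141 ≈ -1477.5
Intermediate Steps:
X = -166 (X = -176 + 10 = -166)
E = -166
((-434 + 183)*(-309 + 314))/((-141/E)) = ((-434 + 183)*(-309 + 314))/((-141/(-166))) = (-251*5)/((-141*(-1/166))) = -1255/141/166 = -1255*166/141 = -208330/141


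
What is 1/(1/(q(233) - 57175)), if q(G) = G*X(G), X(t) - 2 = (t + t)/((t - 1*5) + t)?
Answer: -26034271/461 ≈ -56474.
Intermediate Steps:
X(t) = 2 + 2*t/(-5 + 2*t) (X(t) = 2 + (t + t)/((t - 1*5) + t) = 2 + (2*t)/((t - 5) + t) = 2 + (2*t)/((-5 + t) + t) = 2 + (2*t)/(-5 + 2*t) = 2 + 2*t/(-5 + 2*t))
q(G) = 2*G*(-5 + 3*G)/(-5 + 2*G) (q(G) = G*(2*(-5 + 3*G)/(-5 + 2*G)) = 2*G*(-5 + 3*G)/(-5 + 2*G))
1/(1/(q(233) - 57175)) = 1/(1/(2*233*(-5 + 3*233)/(-5 + 2*233) - 57175)) = 1/(1/(2*233*(-5 + 699)/(-5 + 466) - 57175)) = 1/(1/(2*233*694/461 - 57175)) = 1/(1/(2*233*(1/461)*694 - 57175)) = 1/(1/(323404/461 - 57175)) = 1/(1/(-26034271/461)) = 1/(-461/26034271) = -26034271/461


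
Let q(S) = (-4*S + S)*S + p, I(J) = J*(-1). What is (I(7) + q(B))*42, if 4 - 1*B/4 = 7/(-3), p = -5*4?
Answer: -81998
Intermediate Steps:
p = -20
I(J) = -J
B = 76/3 (B = 16 - 28/(-3) = 16 - 28*(-1)/3 = 16 - 4*(-7/3) = 16 + 28/3 = 76/3 ≈ 25.333)
q(S) = -20 - 3*S**2 (q(S) = (-4*S + S)*S - 20 = (-3*S)*S - 20 = -3*S**2 - 20 = -20 - 3*S**2)
(I(7) + q(B))*42 = (-1*7 + (-20 - 3*(76/3)**2))*42 = (-7 + (-20 - 3*5776/9))*42 = (-7 + (-20 - 5776/3))*42 = (-7 - 5836/3)*42 = -5857/3*42 = -81998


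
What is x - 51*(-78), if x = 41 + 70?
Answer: 4089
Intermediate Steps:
x = 111
x - 51*(-78) = 111 - 51*(-78) = 111 + 3978 = 4089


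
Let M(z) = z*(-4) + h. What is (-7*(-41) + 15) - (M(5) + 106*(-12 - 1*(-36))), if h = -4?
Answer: -2218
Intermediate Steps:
M(z) = -4 - 4*z (M(z) = z*(-4) - 4 = -4*z - 4 = -4 - 4*z)
(-7*(-41) + 15) - (M(5) + 106*(-12 - 1*(-36))) = (-7*(-41) + 15) - ((-4 - 4*5) + 106*(-12 - 1*(-36))) = (287 + 15) - ((-4 - 20) + 106*(-12 + 36)) = 302 - (-24 + 106*24) = 302 - (-24 + 2544) = 302 - 1*2520 = 302 - 2520 = -2218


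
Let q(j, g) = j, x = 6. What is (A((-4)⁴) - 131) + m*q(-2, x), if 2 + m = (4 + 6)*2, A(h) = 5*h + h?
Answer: 1369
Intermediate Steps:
A(h) = 6*h
m = 18 (m = -2 + (4 + 6)*2 = -2 + 10*2 = -2 + 20 = 18)
(A((-4)⁴) - 131) + m*q(-2, x) = (6*(-4)⁴ - 131) + 18*(-2) = (6*256 - 131) - 36 = (1536 - 131) - 36 = 1405 - 36 = 1369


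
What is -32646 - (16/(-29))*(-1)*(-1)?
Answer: -946718/29 ≈ -32645.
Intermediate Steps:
-32646 - (16/(-29))*(-1)*(-1) = -32646 - (16*(-1/29))*(-1)*(-1) = -32646 - (-16/29*(-1))*(-1) = -32646 - 16*(-1)/29 = -32646 - 1*(-16/29) = -32646 + 16/29 = -946718/29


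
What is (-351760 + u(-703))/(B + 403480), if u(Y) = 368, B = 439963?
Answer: -351392/843443 ≈ -0.41662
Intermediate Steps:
(-351760 + u(-703))/(B + 403480) = (-351760 + 368)/(439963 + 403480) = -351392/843443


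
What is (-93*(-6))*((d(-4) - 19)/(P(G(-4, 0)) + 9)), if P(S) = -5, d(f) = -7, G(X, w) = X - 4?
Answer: -3627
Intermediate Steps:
G(X, w) = -4 + X
(-93*(-6))*((d(-4) - 19)/(P(G(-4, 0)) + 9)) = (-93*(-6))*((-7 - 19)/(-5 + 9)) = 558*(-26/4) = 558*(-26*¼) = 558*(-13/2) = -3627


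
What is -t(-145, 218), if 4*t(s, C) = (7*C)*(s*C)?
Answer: 12059215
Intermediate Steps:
t(s, C) = 7*s*C²/4 (t(s, C) = ((7*C)*(s*C))/4 = ((7*C)*(C*s))/4 = (7*s*C²)/4 = 7*s*C²/4)
-t(-145, 218) = -7*(-145)*218²/4 = -7*(-145)*47524/4 = -1*(-12059215) = 12059215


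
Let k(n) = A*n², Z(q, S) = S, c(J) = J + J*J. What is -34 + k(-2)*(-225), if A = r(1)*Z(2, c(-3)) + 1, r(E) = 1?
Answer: -6334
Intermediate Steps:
c(J) = J + J²
A = 7 (A = 1*(-3*(1 - 3)) + 1 = 1*(-3*(-2)) + 1 = 1*6 + 1 = 6 + 1 = 7)
k(n) = 7*n²
-34 + k(-2)*(-225) = -34 + (7*(-2)²)*(-225) = -34 + (7*4)*(-225) = -34 + 28*(-225) = -34 - 6300 = -6334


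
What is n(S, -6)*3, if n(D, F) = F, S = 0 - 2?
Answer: -18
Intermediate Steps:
S = -2
n(S, -6)*3 = -6*3 = -18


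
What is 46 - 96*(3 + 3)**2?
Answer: -3410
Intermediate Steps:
46 - 96*(3 + 3)**2 = 46 - 96*6**2 = 46 - 96*36 = 46 - 3456 = -3410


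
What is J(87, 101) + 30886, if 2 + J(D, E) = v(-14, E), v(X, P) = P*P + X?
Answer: 41071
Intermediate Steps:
v(X, P) = X + P**2 (v(X, P) = P**2 + X = X + P**2)
J(D, E) = -16 + E**2 (J(D, E) = -2 + (-14 + E**2) = -16 + E**2)
J(87, 101) + 30886 = (-16 + 101**2) + 30886 = (-16 + 10201) + 30886 = 10185 + 30886 = 41071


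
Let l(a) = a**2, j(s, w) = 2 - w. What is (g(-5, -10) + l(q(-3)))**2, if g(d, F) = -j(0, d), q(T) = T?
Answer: 4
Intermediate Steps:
g(d, F) = -2 + d (g(d, F) = -(2 - d) = -2 + d)
(g(-5, -10) + l(q(-3)))**2 = ((-2 - 5) + (-3)**2)**2 = (-7 + 9)**2 = 2**2 = 4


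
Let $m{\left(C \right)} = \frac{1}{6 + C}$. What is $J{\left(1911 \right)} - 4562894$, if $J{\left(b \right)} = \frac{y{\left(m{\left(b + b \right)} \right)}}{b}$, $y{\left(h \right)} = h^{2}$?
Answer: $- \frac{127774716228615455}{28002999024} \approx -4.5629 \cdot 10^{6}$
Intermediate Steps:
$J{\left(b \right)} = \frac{1}{b \left(6 + 2 b\right)^{2}}$ ($J{\left(b \right)} = \frac{\left(\frac{1}{6 + \left(b + b\right)}\right)^{2}}{b} = \frac{\left(\frac{1}{6 + 2 b}\right)^{2}}{b} = \frac{1}{\left(6 + 2 b\right)^{2} b} = \frac{1}{b \left(6 + 2 b\right)^{2}}$)
$J{\left(1911 \right)} - 4562894 = \frac{1}{4 \cdot 1911 \left(3 + 1911\right)^{2}} - 4562894 = \frac{1}{4} \cdot \frac{1}{1911} \cdot \frac{1}{3663396} - 4562894 = \frac{1}{28002999024} - 4562894 = - \frac{127774716228615455}{28002999024}$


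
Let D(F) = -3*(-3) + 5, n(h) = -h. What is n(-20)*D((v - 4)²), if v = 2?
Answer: 280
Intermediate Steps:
D(F) = 14 (D(F) = 9 + 5 = 14)
n(-20)*D((v - 4)²) = -1*(-20)*14 = 20*14 = 280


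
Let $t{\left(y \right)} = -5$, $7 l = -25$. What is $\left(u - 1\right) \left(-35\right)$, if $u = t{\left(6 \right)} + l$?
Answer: $335$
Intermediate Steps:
$l = - \frac{25}{7}$ ($l = \frac{1}{7} \left(-25\right) = - \frac{25}{7} \approx -3.5714$)
$u = - \frac{60}{7}$ ($u = -5 - \frac{25}{7} = - \frac{60}{7} \approx -8.5714$)
$\left(u - 1\right) \left(-35\right) = \left(- \frac{60}{7} - 1\right) \left(-35\right) = \left(- \frac{67}{7}\right) \left(-35\right) = 335$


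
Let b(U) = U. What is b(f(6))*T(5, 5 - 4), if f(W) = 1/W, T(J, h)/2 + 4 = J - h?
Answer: 0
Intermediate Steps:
T(J, h) = -8 - 2*h + 2*J (T(J, h) = -8 + 2*(J - h) = -8 + (-2*h + 2*J) = -8 - 2*h + 2*J)
b(f(6))*T(5, 5 - 4) = (-8 - 2*(5 - 4) + 2*5)/6 = (-8 - 2*1 + 10)/6 = (-8 - 2 + 10)/6 = (1/6)*0 = 0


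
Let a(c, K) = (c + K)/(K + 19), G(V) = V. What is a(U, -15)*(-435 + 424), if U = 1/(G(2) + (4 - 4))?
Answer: 319/8 ≈ 39.875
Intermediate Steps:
U = ½ (U = 1/(2 + (4 - 4)) = 1/(2 + 0) = 1/2 = ½ ≈ 0.50000)
a(c, K) = (K + c)/(19 + K)
a(U, -15)*(-435 + 424) = ((-15 + ½)/(19 - 15))*(-435 + 424) = (-29/2/4)*(-11) = ((¼)*(-29/2))*(-11) = -29/8*(-11) = 319/8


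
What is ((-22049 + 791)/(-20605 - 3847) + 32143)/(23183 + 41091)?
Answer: 392990947/785813924 ≈ 0.50011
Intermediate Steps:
((-22049 + 791)/(-20605 - 3847) + 32143)/(23183 + 41091) = (-21258/(-24452) + 32143)/64274 = (-21258*(-1/24452) + 32143)*(1/64274) = (10629/12226 + 32143)*(1/64274) = (392990947/12226)*(1/64274) = 392990947/785813924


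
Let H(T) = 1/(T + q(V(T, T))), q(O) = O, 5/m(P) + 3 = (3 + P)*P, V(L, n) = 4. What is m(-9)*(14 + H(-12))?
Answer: 185/136 ≈ 1.3603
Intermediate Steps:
m(P) = 5/(-3 + P*(3 + P)) (m(P) = 5/(-3 + (3 + P)*P) = 5/(-3 + P*(3 + P)))
H(T) = 1/(4 + T) (H(T) = 1/(T + 4) = 1/(4 + T))
m(-9)*(14 + H(-12)) = (5/(-3 + (-9)**2 + 3*(-9)))*(14 + 1/(4 - 12)) = (5/(-3 + 81 - 27))*(14 + 1/(-8)) = (5/51)*(14 - 1/8) = (5*(1/51))*(111/8) = (5/51)*(111/8) = 185/136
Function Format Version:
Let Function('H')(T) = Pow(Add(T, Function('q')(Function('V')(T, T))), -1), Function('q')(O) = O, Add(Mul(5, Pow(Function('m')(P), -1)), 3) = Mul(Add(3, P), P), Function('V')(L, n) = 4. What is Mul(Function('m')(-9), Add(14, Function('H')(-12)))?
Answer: Rational(185, 136) ≈ 1.3603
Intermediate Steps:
Function('m')(P) = Mul(5, Pow(Add(-3, Mul(P, Add(3, P))), -1)) (Function('m')(P) = Mul(5, Pow(Add(-3, Mul(Add(3, P), P)), -1)) = Mul(5, Pow(Add(-3, Mul(P, Add(3, P))), -1)))
Function('H')(T) = Pow(Add(4, T), -1) (Function('H')(T) = Pow(Add(T, 4), -1) = Pow(Add(4, T), -1))
Mul(Function('m')(-9), Add(14, Function('H')(-12))) = Mul(Mul(5, Pow(Add(-3, Pow(-9, 2), Mul(3, -9)), -1)), Add(14, Pow(Add(4, -12), -1))) = Mul(Mul(5, Pow(Add(-3, 81, -27), -1)), Add(14, Pow(-8, -1))) = Mul(Mul(5, Pow(51, -1)), Add(14, Rational(-1, 8))) = Mul(Mul(5, Rational(1, 51)), Rational(111, 8)) = Mul(Rational(5, 51), Rational(111, 8)) = Rational(185, 136)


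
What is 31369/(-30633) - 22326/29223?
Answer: -177845405/99465351 ≈ -1.7880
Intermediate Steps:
31369/(-30633) - 22326/29223 = 31369*(-1/30633) - 22326*1/29223 = -31369/30633 - 7442/9741 = -177845405/99465351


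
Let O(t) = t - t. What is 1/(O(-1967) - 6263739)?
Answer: -1/6263739 ≈ -1.5965e-7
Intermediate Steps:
O(t) = 0
1/(O(-1967) - 6263739) = 1/(0 - 6263739) = 1/(-6263739) = -1/6263739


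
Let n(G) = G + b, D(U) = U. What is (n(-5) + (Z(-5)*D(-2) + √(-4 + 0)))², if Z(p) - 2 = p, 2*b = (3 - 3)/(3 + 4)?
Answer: -3 + 4*I ≈ -3.0 + 4.0*I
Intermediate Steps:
b = 0 (b = ((3 - 3)/(3 + 4))/2 = (0/7)/2 = (0*(⅐))/2 = (½)*0 = 0)
Z(p) = 2 + p
n(G) = G (n(G) = G + 0 = G)
(n(-5) + (Z(-5)*D(-2) + √(-4 + 0)))² = (-5 + ((2 - 5)*(-2) + √(-4 + 0)))² = (-5 + (-3*(-2) + √(-4)))² = (-5 + (6 + 2*I))² = (1 + 2*I)²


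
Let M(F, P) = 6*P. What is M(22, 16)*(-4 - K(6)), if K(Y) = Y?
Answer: -960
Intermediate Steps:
M(22, 16)*(-4 - K(6)) = (6*16)*(-4 - 1*6) = 96*(-4 - 6) = 96*(-10) = -960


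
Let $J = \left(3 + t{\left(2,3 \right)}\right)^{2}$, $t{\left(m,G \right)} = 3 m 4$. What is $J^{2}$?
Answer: $531441$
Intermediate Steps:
$t{\left(m,G \right)} = 12 m$ ($t{\left(m,G \right)} = 3 \cdot 4 m = 12 m$)
$J = 729$ ($J = \left(3 + 12 \cdot 2\right)^{2} = \left(3 + 24\right)^{2} = 27^{2} = 729$)
$J^{2} = 729^{2} = 531441$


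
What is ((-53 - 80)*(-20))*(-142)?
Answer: -377720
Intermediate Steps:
((-53 - 80)*(-20))*(-142) = -133*(-20)*(-142) = 2660*(-142) = -377720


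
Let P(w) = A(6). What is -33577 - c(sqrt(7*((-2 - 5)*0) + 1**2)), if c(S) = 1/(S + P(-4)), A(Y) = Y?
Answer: -235040/7 ≈ -33577.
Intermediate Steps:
P(w) = 6
c(S) = 1/(6 + S) (c(S) = 1/(S + 6) = 1/(6 + S))
-33577 - c(sqrt(7*((-2 - 5)*0) + 1**2)) = -33577 - 1/(6 + sqrt(7*((-2 - 5)*0) + 1**2)) = -33577 - 1/(6 + sqrt(7*(-7*0) + 1)) = -33577 - 1/(6 + sqrt(7*0 + 1)) = -33577 - 1/(6 + sqrt(0 + 1)) = -33577 - 1/(6 + sqrt(1)) = -33577 - 1/(6 + 1) = -33577 - 1/7 = -235040/7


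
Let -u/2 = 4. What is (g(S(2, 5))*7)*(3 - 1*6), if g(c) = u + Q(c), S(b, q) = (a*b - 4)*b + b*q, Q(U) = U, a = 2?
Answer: -42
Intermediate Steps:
S(b, q) = b*q + b*(-4 + 2*b) (S(b, q) = (2*b - 4)*b + b*q = (-4 + 2*b)*b + b*q = b*(-4 + 2*b) + b*q = b*q + b*(-4 + 2*b))
u = -8 (u = -2*4 = -8)
g(c) = -8 + c
(g(S(2, 5))*7)*(3 - 1*6) = ((-8 + 2*(-4 + 5 + 2*2))*7)*(3 - 1*6) = ((-8 + 2*(-4 + 5 + 4))*7)*(3 - 6) = ((-8 + 2*5)*7)*(-3) = ((-8 + 10)*7)*(-3) = (2*7)*(-3) = 14*(-3) = -42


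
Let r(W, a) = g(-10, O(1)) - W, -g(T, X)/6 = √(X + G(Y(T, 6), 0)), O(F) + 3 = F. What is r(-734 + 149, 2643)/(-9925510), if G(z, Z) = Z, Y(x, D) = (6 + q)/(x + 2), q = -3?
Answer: -117/1985102 + 3*I*√2/4962755 ≈ -5.8939e-5 + 8.549e-7*I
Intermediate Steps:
O(F) = -3 + F
Y(x, D) = 3/(2 + x) (Y(x, D) = (6 - 3)/(x + 2) = 3/(2 + x))
g(T, X) = -6*√X (g(T, X) = -6*√(X + 0) = -6*√X)
r(W, a) = -W - 6*I*√2 (r(W, a) = -6*√(-3 + 1) - W = -6*I*√2 - W = -W - 6*I*√2)
r(-734 + 149, 2643)/(-9925510) = (-(-734 + 149) - 6*I*√2)/(-9925510) = (-1*(-585) - 6*I*√2)*(-1/9925510) = (585 - 6*I*√2)*(-1/9925510) = -117/1985102 + 3*I*√2/4962755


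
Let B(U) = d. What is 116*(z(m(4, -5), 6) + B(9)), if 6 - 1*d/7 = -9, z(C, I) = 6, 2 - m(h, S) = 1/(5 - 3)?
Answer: 12876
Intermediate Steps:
m(h, S) = 3/2 (m(h, S) = 2 - 1/(5 - 3) = 2 - 1/2 = 2 - 1*½ = 2 - ½ = 3/2)
d = 105 (d = 42 - 7*(-9) = 42 + 63 = 105)
B(U) = 105
116*(z(m(4, -5), 6) + B(9)) = 116*(6 + 105) = 116*111 = 12876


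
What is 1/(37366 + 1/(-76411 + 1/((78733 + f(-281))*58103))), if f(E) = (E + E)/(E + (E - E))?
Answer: 349560435598754/13061675232008302259 ≈ 2.6762e-5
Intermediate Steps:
f(E) = 2 (f(E) = (2*E)/(E + 0) = (2*E)/E = 2)
1/(37366 + 1/(-76411 + 1/((78733 + f(-281))*58103))) = 1/(37366 + 1/(-76411 + 1/((78733 + 2)*58103))) = 1/(37366 + 1/(-76411 + (1/58103)/78735)) = 1/(37366 + 1/(-76411 + (1/78735)*(1/58103))) = 1/(37366 + 1/(-76411 + 1/4574739705)) = 1/(37366 + 1/(-349560435598754/4574739705)) = 1/(37366 - 4574739705/349560435598754) = 1/(13061675232008302259/349560435598754) = 349560435598754/13061675232008302259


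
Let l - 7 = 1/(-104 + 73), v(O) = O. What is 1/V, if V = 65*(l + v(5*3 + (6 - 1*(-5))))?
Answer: 31/66430 ≈ 0.00046666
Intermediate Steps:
l = 216/31 (l = 7 + 1/(-104 + 73) = 7 + 1/(-31) = 7 - 1/31 = 216/31 ≈ 6.9677)
V = 66430/31 (V = 65*(216/31 + (5*3 + (6 - 1*(-5)))) = 65*(216/31 + (15 + (6 + 5))) = 65*(216/31 + (15 + 11)) = 65*(216/31 + 26) = 65*(1022/31) = 66430/31 ≈ 2142.9)
1/V = 1/(66430/31) = 31/66430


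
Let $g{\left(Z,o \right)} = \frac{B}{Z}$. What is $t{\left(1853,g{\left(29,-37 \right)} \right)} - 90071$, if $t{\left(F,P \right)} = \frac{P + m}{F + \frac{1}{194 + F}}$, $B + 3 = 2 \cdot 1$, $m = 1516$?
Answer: $- \frac{9907690104167}{109999668} \approx -90070.0$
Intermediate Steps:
$B = -1$ ($B = -3 + 2 \cdot 1 = -3 + 2 = -1$)
$g{\left(Z,o \right)} = - \frac{1}{Z}$
$t{\left(F,P \right)} = \frac{1516 + P}{F + \frac{1}{194 + F}}$ ($t{\left(F,P \right)} = \frac{P + 1516}{F + \frac{1}{194 + F}} = \frac{1516 + P}{F + \frac{1}{194 + F}}$)
$t{\left(1853,g{\left(29,-37 \right)} \right)} - 90071 = \frac{294104 + 194 \left(- \frac{1}{29}\right) + 1516 \cdot 1853 + 1853 \left(- \frac{1}{29}\right)}{1 + 1853^{2} + 194 \cdot 1853} - 90071 = \frac{294104 + 194 \left(\left(-1\right) \frac{1}{29}\right) + 2809148 + 1853 \left(\left(-1\right) \frac{1}{29}\right)}{1 + 3433609 + 359482} - 90071 = \frac{294104 + 194 \left(- \frac{1}{29}\right) + 2809148 + 1853 \left(- \frac{1}{29}\right)}{3793092} - 90071 = \frac{294104 - \frac{194}{29} + 2809148 - \frac{1853}{29}}{3793092} - 90071 = \frac{1}{3793092} \cdot \frac{89992261}{29} - 90071 = \frac{89992261}{109999668} - 90071 = - \frac{9907690104167}{109999668}$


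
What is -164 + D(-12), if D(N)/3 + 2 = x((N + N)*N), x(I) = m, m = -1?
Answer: -173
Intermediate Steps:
x(I) = -1
D(N) = -9 (D(N) = -6 + 3*(-1) = -6 - 3 = -9)
-164 + D(-12) = -164 - 9 = -173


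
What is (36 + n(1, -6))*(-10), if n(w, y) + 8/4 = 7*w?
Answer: -410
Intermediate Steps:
n(w, y) = -2 + 7*w
(36 + n(1, -6))*(-10) = (36 + (-2 + 7*1))*(-10) = (36 + (-2 + 7))*(-10) = (36 + 5)*(-10) = 41*(-10) = -410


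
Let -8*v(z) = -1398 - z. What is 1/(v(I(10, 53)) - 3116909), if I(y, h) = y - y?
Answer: -4/12466937 ≈ -3.2085e-7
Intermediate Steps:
I(y, h) = 0
v(z) = 699/4 + z/8 (v(z) = -(-1398 - z)/8 = 699/4 + z/8)
1/(v(I(10, 53)) - 3116909) = 1/((699/4 + (1/8)*0) - 3116909) = 1/((699/4 + 0) - 3116909) = 1/(699/4 - 3116909) = 1/(-12466937/4) = -4/12466937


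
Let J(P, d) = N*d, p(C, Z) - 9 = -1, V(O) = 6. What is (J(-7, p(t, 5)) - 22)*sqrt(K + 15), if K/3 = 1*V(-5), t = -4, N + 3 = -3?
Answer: -70*sqrt(33) ≈ -402.12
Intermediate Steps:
N = -6 (N = -3 - 3 = -6)
p(C, Z) = 8 (p(C, Z) = 9 - 1 = 8)
K = 18 (K = 3*(1*6) = 3*6 = 18)
J(P, d) = -6*d
(J(-7, p(t, 5)) - 22)*sqrt(K + 15) = (-6*8 - 22)*sqrt(18 + 15) = (-48 - 22)*sqrt(33) = -70*sqrt(33)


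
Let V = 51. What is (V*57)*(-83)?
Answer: -241281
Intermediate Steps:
(V*57)*(-83) = (51*57)*(-83) = 2907*(-83) = -241281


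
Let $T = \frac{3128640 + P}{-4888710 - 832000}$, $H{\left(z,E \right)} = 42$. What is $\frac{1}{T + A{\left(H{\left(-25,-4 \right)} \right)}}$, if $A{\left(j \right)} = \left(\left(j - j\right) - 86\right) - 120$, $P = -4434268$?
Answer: $- \frac{2860355}{588580316} \approx -0.0048598$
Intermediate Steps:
$T = \frac{652814}{2860355}$ ($T = \frac{3128640 - 4434268}{-4888710 - 832000} = - \frac{1305628}{-5720710} = \left(-1305628\right) \left(- \frac{1}{5720710}\right) = \frac{652814}{2860355} \approx 0.22823$)
$A{\left(j \right)} = -206$ ($A{\left(j \right)} = \left(0 - 86\right) - 120 = -86 - 120 = -206$)
$\frac{1}{T + A{\left(H{\left(-25,-4 \right)} \right)}} = \frac{1}{\frac{652814}{2860355} - 206} = \frac{1}{- \frac{588580316}{2860355}} = - \frac{2860355}{588580316}$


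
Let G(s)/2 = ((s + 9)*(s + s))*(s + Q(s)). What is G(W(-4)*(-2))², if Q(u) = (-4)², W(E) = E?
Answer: 170459136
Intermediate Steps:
Q(u) = 16
G(s) = 4*s*(9 + s)*(16 + s) (G(s) = 2*(((s + 9)*(s + s))*(s + 16)) = 2*(((9 + s)*(2*s))*(16 + s)) = 2*((2*s*(9 + s))*(16 + s)) = 2*(2*s*(9 + s)*(16 + s)) = 4*s*(9 + s)*(16 + s))
G(W(-4)*(-2))² = (4*(-4*(-2))*(144 + (-4*(-2))² + 25*(-4*(-2))))² = (4*8*(144 + 8² + 25*8))² = (4*8*(144 + 64 + 200))² = (4*8*408)² = 13056² = 170459136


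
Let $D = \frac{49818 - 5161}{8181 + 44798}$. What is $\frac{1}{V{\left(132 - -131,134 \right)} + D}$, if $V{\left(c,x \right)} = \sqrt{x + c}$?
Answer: $- \frac{2365883203}{1112295205428} + \frac{2806774441 \sqrt{397}}{1112295205428} \approx 0.048151$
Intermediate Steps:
$D = \frac{44657}{52979} \approx 0.84292$
$V{\left(c,x \right)} = \sqrt{c + x}$
$\frac{1}{V{\left(132 - -131,134 \right)} + D} = \frac{1}{\sqrt{\left(132 - -131\right) + 134} + \frac{44657}{52979}} = \frac{1}{\sqrt{\left(132 + 131\right) + 134} + \frac{44657}{52979}} = \frac{1}{\sqrt{263 + 134} + \frac{44657}{52979}} = \frac{1}{\sqrt{397} + \frac{44657}{52979}} = \frac{1}{\frac{44657}{52979} + \sqrt{397}}$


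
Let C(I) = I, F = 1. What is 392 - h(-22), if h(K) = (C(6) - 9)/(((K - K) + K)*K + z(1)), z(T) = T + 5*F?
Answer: 192083/490 ≈ 392.01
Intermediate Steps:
z(T) = 5 + T (z(T) = T + 5*1 = T + 5 = 5 + T)
h(K) = -3/(6 + K²) (h(K) = (6 - 9)/(((K - K) + K)*K + (5 + 1)) = -3/((0 + K)*K + 6) = -3/(K*K + 6) = -3/(K² + 6) = -3/(6 + K²))
392 - h(-22) = 392 - (-3)/(6 + (-22)²) = 392 - (-3)/(6 + 484) = 392 - (-3)/490 = 392 - 1*(-3/490) = 392 + 3/490 = 192083/490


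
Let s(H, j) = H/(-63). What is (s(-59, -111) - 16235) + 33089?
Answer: 1061861/63 ≈ 16855.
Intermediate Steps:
s(H, j) = -H/63 (s(H, j) = H*(-1/63) = -H/63)
(s(-59, -111) - 16235) + 33089 = (-1/63*(-59) - 16235) + 33089 = (59/63 - 16235) + 33089 = -1022746/63 + 33089 = 1061861/63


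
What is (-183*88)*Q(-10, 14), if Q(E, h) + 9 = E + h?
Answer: 80520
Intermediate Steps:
Q(E, h) = -9 + E + h (Q(E, h) = -9 + (E + h) = -9 + E + h)
(-183*88)*Q(-10, 14) = (-183*88)*(-9 - 10 + 14) = -16104*(-5) = 80520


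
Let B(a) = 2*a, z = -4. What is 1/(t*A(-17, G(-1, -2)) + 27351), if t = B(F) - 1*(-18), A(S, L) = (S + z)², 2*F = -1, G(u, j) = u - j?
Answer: 1/34848 ≈ 2.8696e-5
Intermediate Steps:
F = -½ (F = (½)*(-1) = -½ ≈ -0.50000)
A(S, L) = (-4 + S)² (A(S, L) = (S - 4)² = (-4 + S)²)
t = 17 (t = 2*(-½) - 1*(-18) = -1 + 18 = 17)
1/(t*A(-17, G(-1, -2)) + 27351) = 1/(17*(-4 - 17)² + 27351) = 1/(17*(-21)² + 27351) = 1/(17*441 + 27351) = 1/(7497 + 27351) = 1/34848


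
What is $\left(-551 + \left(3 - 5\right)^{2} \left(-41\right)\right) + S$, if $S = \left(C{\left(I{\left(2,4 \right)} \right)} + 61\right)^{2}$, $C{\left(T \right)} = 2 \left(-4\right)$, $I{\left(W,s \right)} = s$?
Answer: $2094$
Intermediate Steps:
$C{\left(T \right)} = -8$
$S = 2809$ ($S = \left(-8 + 61\right)^{2} = 53^{2} = 2809$)
$\left(-551 + \left(3 - 5\right)^{2} \left(-41\right)\right) + S = \left(-551 + \left(3 - 5\right)^{2} \left(-41\right)\right) + 2809 = \left(-551 + \left(-2\right)^{2} \left(-41\right)\right) + 2809 = \left(-551 + 4 \left(-41\right)\right) + 2809 = \left(-551 - 164\right) + 2809 = -715 + 2809 = 2094$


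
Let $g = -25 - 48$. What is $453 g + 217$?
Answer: $-32852$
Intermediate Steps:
$g = -73$ ($g = -25 - 48 = -73$)
$453 g + 217 = 453 \left(-73\right) + 217 = -33069 + 217 = -32852$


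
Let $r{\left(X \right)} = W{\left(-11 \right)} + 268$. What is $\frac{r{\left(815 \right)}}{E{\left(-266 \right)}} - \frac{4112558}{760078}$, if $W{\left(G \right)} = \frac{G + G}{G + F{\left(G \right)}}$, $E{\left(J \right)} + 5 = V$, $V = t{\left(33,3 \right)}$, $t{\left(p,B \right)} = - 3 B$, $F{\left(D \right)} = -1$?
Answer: $- \frac{788010577}{31923276} \approx -24.685$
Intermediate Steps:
$V = -9$ ($V = \left(-3\right) 3 = -9$)
$E{\left(J \right)} = -14$ ($E{\left(J \right)} = -5 - 9 = -14$)
$W{\left(G \right)} = \frac{2 G}{-1 + G}$ ($W{\left(G \right)} = \frac{G + G}{G - 1} = \frac{2 G}{-1 + G}$)
$r{\left(X \right)} = \frac{1619}{6}$ ($r{\left(X \right)} = 2 \left(-11\right) \frac{1}{-1 - 11} + 268 = 2 \left(-11\right) \frac{1}{-12} + 268 = 2 \left(-11\right) \left(- \frac{1}{12}\right) + 268 = \frac{11}{6} + 268 = \frac{1619}{6}$)
$\frac{r{\left(815 \right)}}{E{\left(-266 \right)}} - \frac{4112558}{760078} = \frac{1619}{6 \left(-14\right)} - \frac{4112558}{760078} = \frac{1619}{6} \left(- \frac{1}{14}\right) - \frac{2056279}{380039} = - \frac{1619}{84} - \frac{2056279}{380039} = - \frac{788010577}{31923276}$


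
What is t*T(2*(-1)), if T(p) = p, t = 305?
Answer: -610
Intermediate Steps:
t*T(2*(-1)) = 305*(2*(-1)) = 305*(-2) = -610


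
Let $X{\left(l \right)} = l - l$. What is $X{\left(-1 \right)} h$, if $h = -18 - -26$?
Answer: $0$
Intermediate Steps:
$X{\left(l \right)} = 0$
$h = 8$ ($h = -18 + 26 = 8$)
$X{\left(-1 \right)} h = 0 \cdot 8 = 0$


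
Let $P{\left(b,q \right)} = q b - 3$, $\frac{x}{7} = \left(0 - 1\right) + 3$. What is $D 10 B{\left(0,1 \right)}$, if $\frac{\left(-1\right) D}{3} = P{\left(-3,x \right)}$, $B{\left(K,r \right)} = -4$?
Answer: $-5400$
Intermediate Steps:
$x = 14$ ($x = 7 \left(\left(0 - 1\right) + 3\right) = 7 \left(-1 + 3\right) = 7 \cdot 2 = 14$)
$P{\left(b,q \right)} = -3 + b q$ ($P{\left(b,q \right)} = b q - 3 = -3 + b q$)
$D = 135$ ($D = - 3 \left(-3 - 42\right) = \left(-3\right) \left(-45\right) = 135$)
$D 10 B{\left(0,1 \right)} = 135 \cdot 10 \left(-4\right) = 1350 \left(-4\right) = -5400$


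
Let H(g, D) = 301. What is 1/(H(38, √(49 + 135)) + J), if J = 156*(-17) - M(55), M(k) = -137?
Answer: -1/2214 ≈ -0.00045167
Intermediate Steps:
J = -2515 (J = 156*(-17) - 1*(-137) = -2652 + 137 = -2515)
1/(H(38, √(49 + 135)) + J) = 1/(301 - 2515) = 1/(-2214) = -1/2214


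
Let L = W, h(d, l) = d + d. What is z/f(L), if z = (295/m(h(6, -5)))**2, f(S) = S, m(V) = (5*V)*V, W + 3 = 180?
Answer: 59/62208 ≈ 0.00094843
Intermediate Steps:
h(d, l) = 2*d
W = 177 (W = -3 + 180 = 177)
m(V) = 5*V**2
L = 177
z = 3481/20736 (z = (295/((5*(2*6)**2)))**2 = (295/((5*12**2)))**2 = (295/((5*144)))**2 = (295/720)**2 = (295*(1/720))**2 = (59/144)**2 = 3481/20736 ≈ 0.16787)
z/f(L) = (3481/20736)/177 = (3481/20736)*(1/177) = 59/62208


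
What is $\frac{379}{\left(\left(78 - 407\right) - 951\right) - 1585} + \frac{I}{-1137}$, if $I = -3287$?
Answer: $\frac{2995444}{1085835} \approx 2.7587$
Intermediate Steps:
$\frac{379}{\left(\left(78 - 407\right) - 951\right) - 1585} + \frac{I}{-1137} = \frac{379}{\left(\left(78 - 407\right) - 951\right) - 1585} - \frac{3287}{-1137} = \frac{379}{\left(\left(78 - 407\right) - 951\right) - 1585} - - \frac{3287}{1137} = \frac{379}{\left(-329 - 951\right) - 1585} + \frac{3287}{1137} = \frac{379}{-1280 - 1585} + \frac{3287}{1137} = \frac{379}{-2865} + \frac{3287}{1137} = 379 \left(- \frac{1}{2865}\right) + \frac{3287}{1137} = - \frac{379}{2865} + \frac{3287}{1137} = \frac{2995444}{1085835}$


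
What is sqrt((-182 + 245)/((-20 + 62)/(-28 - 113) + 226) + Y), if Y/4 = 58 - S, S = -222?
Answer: 7*sqrt(17866303)/884 ≈ 33.471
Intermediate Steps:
Y = 1120 (Y = 4*(58 - 1*(-222)) = 4*(58 + 222) = 4*280 = 1120)
sqrt((-182 + 245)/((-20 + 62)/(-28 - 113) + 226) + Y) = sqrt((-182 + 245)/((-20 + 62)/(-28 - 113) + 226) + 1120) = sqrt(63/(42/(-141) + 226) + 1120) = sqrt(63/(42*(-1/141) + 226) + 1120) = sqrt(63/(-14/47 + 226) + 1120) = sqrt(63/(10608/47) + 1120) = sqrt(63*(47/10608) + 1120) = sqrt(987/3536 + 1120) = sqrt(3961307/3536) = 7*sqrt(17866303)/884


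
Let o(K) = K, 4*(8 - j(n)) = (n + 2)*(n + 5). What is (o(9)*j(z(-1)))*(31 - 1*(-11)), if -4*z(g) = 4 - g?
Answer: 88263/32 ≈ 2758.2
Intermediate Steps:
z(g) = -1 + g/4 (z(g) = -(4 - g)/4 = -1 + g/4)
j(n) = 8 - (2 + n)*(5 + n)/4 (j(n) = 8 - (n + 2)*(n + 5)/4 = 8 - (2 + n)*(5 + n)/4)
(o(9)*j(z(-1)))*(31 - 1*(-11)) = (9*(11/2 - 7*(-1 + (1/4)*(-1))/4 - (-1 + (1/4)*(-1))**2/4))*(31 - 1*(-11)) = (9*(11/2 - 7*(-1 - 1/4)/4 - (-1 - 1/4)**2/4))*(31 + 11) = (9*(11/2 - 7/4*(-5/4) - (-5/4)**2/4))*42 = (9*(11/2 + 35/16 - 1/4*25/16))*42 = (9*(11/2 + 35/16 - 25/64))*42 = (9*(467/64))*42 = (4203/64)*42 = 88263/32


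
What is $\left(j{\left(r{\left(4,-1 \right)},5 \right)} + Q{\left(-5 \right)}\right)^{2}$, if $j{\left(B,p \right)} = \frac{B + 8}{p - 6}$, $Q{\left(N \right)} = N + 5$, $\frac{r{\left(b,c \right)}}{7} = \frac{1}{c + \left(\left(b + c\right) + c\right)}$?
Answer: $225$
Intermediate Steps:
$r{\left(b,c \right)} = \frac{7}{b + 3 c}$ ($r{\left(b,c \right)} = \frac{7}{c + \left(\left(b + c\right) + c\right)} = \frac{7}{c + \left(b + 2 c\right)} = \frac{7}{b + 3 c}$)
$Q{\left(N \right)} = 5 + N$
$j{\left(B,p \right)} = \frac{8 + B}{-6 + p}$
$\left(j{\left(r{\left(4,-1 \right)},5 \right)} + Q{\left(-5 \right)}\right)^{2} = \left(\frac{8 + \frac{7}{4 + 3 \left(-1\right)}}{-6 + 5} + \left(5 - 5\right)\right)^{2} = \left(\frac{8 + \frac{7}{4 - 3}}{-1} + 0\right)^{2} = \left(- (8 + \frac{7}{1}) + 0\right)^{2} = \left(- (8 + 7 \cdot 1) + 0\right)^{2} = \left(- (8 + 7) + 0\right)^{2} = \left(\left(-1\right) 15 + 0\right)^{2} = \left(-15 + 0\right)^{2} = \left(-15\right)^{2} = 225$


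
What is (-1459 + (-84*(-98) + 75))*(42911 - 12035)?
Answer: 211438848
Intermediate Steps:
(-1459 + (-84*(-98) + 75))*(42911 - 12035) = (-1459 + (8232 + 75))*30876 = (-1459 + 8307)*30876 = 6848*30876 = 211438848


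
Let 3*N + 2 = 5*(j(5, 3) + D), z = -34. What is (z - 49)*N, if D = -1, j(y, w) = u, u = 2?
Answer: -83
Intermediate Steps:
j(y, w) = 2
N = 1 (N = -2/3 + (5*(2 - 1))/3 = -2/3 + (5*1)/3 = -2/3 + (1/3)*5 = -2/3 + 5/3 = 1)
(z - 49)*N = (-34 - 49)*1 = -83*1 = -83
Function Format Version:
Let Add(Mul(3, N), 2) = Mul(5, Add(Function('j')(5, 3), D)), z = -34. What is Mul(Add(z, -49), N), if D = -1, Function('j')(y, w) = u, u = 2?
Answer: -83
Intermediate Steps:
Function('j')(y, w) = 2
N = 1 (N = Add(Rational(-2, 3), Mul(Rational(1, 3), Mul(5, Add(2, -1)))) = Add(Rational(-2, 3), Mul(Rational(1, 3), Mul(5, 1))) = Add(Rational(-2, 3), Mul(Rational(1, 3), 5)) = Add(Rational(-2, 3), Rational(5, 3)) = 1)
Mul(Add(z, -49), N) = Mul(Add(-34, -49), 1) = Mul(-83, 1) = -83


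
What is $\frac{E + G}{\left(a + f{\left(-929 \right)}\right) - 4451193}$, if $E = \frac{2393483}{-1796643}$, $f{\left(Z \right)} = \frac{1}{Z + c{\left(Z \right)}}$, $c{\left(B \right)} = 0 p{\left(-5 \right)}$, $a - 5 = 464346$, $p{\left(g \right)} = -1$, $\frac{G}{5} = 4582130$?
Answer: $- \frac{38239736339099843}{6654363617432817} \approx -5.7466$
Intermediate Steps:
$G = 22910650$ ($G = 5 \cdot 4582130 = 22910650$)
$a = 464351$ ($a = 5 + 464346 = 464351$)
$c{\left(B \right)} = 0$ ($c{\left(B \right)} = 0 \left(-1\right) = 0$)
$f{\left(Z \right)} = \frac{1}{Z}$ ($f{\left(Z \right)} = \frac{1}{Z + 0} = \frac{1}{Z}$)
$E = - \frac{2393483}{1796643}$ ($E = 2393483 \left(- \frac{1}{1796643}\right) = - \frac{2393483}{1796643} \approx -1.3322$)
$\frac{E + G}{\left(a + f{\left(-929 \right)}\right) - 4451193} = \frac{- \frac{2393483}{1796643} + 22910650}{\left(464351 + \frac{1}{-929}\right) - 4451193} = \frac{41162256554467}{1796643 \left(\left(464351 - \frac{1}{929}\right) - 4451193\right)} = \frac{41162256554467}{1796643 \left(\frac{431382078}{929} - 4451193\right)} = \frac{41162256554467}{1796643 \left(- \frac{3703776219}{929}\right)} = \frac{41162256554467}{1796643} \left(- \frac{929}{3703776219}\right) = - \frac{38239736339099843}{6654363617432817}$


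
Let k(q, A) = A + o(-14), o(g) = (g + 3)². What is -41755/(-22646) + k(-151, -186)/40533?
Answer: 1690983425/917910318 ≈ 1.8422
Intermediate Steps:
o(g) = (3 + g)²
k(q, A) = 121 + A (k(q, A) = A + (3 - 14)² = A + (-11)² = A + 121 = 121 + A)
-41755/(-22646) + k(-151, -186)/40533 = -41755/(-22646) + (121 - 186)/40533 = -41755*(-1/22646) - 65*1/40533 = 41755/22646 - 65/40533 = 1690983425/917910318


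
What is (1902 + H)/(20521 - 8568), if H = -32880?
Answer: -30978/11953 ≈ -2.5917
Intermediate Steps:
(1902 + H)/(20521 - 8568) = (1902 - 32880)/(20521 - 8568) = -30978/11953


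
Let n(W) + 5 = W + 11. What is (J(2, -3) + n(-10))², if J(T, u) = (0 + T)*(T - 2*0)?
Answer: 0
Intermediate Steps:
J(T, u) = T² (J(T, u) = T*(T + 0) = T*T = T²)
n(W) = 6 + W (n(W) = -5 + (W + 11) = -5 + (11 + W) = 6 + W)
(J(2, -3) + n(-10))² = (2² + (6 - 10))² = (4 - 4)² = 0² = 0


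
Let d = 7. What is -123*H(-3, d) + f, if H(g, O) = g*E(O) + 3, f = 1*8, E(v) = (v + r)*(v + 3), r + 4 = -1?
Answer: 7019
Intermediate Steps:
r = -5 (r = -4 - 1 = -5)
E(v) = (-5 + v)*(3 + v) (E(v) = (v - 5)*(v + 3) = (-5 + v)*(3 + v))
f = 8
H(g, O) = 3 + g*(-15 + O² - 2*O) (H(g, O) = g*(-15 + O² - 2*O) + 3 = 3 + g*(-15 + O² - 2*O))
-123*H(-3, d) + f = -123*(3 - 1*(-3)*(15 - 1*7² + 2*7)) + 8 = -123*(3 - 1*(-3)*(15 - 1*49 + 14)) + 8 = -123*(3 - 1*(-3)*(15 - 49 + 14)) + 8 = -123*(3 - 1*(-3)*(-20)) + 8 = -123*(3 - 60) + 8 = -123*(-57) + 8 = 7011 + 8 = 7019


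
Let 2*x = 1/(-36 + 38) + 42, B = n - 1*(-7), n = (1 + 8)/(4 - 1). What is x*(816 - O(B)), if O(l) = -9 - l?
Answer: 70975/4 ≈ 17744.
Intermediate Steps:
n = 3 (n = 9/3 = 9*(1/3) = 3)
B = 10 (B = 3 - 1*(-7) = 3 + 7 = 10)
x = 85/4 (x = (1/(-36 + 38) + 42)/2 = (1/2 + 42)/2 = (1/2)*(85/2) = 85/4 ≈ 21.250)
x*(816 - O(B)) = 85*(816 - (-9 - 1*10))/4 = 85*(816 - (-9 - 10))/4 = 85*(816 - 1*(-19))/4 = 85*(816 + 19)/4 = (85/4)*835 = 70975/4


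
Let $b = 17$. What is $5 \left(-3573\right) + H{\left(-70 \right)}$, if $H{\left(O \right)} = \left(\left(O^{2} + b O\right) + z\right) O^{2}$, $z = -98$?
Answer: $17680935$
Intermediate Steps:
$H{\left(O \right)} = O^{2} \left(-98 + O^{2} + 17 O\right)$ ($H{\left(O \right)} = \left(\left(O^{2} + 17 O\right) - 98\right) O^{2} = \left(-98 + O^{2} + 17 O\right) O^{2} = O^{2} \left(-98 + O^{2} + 17 O\right)$)
$5 \left(-3573\right) + H{\left(-70 \right)} = 5 \left(-3573\right) + \left(-70\right)^{2} \left(-98 + \left(-70\right)^{2} + 17 \left(-70\right)\right) = -17865 + 4900 \left(-98 + 4900 - 1190\right) = -17865 + 4900 \cdot 3612 = -17865 + 17698800 = 17680935$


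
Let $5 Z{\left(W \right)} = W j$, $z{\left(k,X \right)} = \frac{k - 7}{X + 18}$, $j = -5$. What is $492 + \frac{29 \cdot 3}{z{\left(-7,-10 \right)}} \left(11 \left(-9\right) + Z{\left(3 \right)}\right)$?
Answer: $\frac{38940}{7} \approx 5562.9$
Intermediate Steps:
$z{\left(k,X \right)} = \frac{-7 + k}{18 + X}$
$Z{\left(W \right)} = - W$ ($Z{\left(W \right)} = \frac{W \left(-5\right)}{5} = \frac{\left(-5\right) W}{5} = - W$)
$492 + \frac{29 \cdot 3}{z{\left(-7,-10 \right)}} \left(11 \left(-9\right) + Z{\left(3 \right)}\right) = 492 + \frac{29 \cdot 3}{\frac{1}{18 - 10} \left(-7 - 7\right)} \left(11 \left(-9\right) - 3\right) = 492 + \frac{87}{\frac{1}{8} \left(-14\right)} \left(-99 - 3\right) = 492 + \frac{87}{\frac{1}{8} \left(-14\right)} \left(-102\right) = 492 + \frac{87}{- \frac{7}{4}} \left(-102\right) = 492 + 87 \left(- \frac{4}{7}\right) \left(-102\right) = 492 - - \frac{35496}{7} = 492 + \frac{35496}{7} = \frac{38940}{7}$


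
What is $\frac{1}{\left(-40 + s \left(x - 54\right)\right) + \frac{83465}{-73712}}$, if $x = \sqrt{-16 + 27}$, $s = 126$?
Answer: $- \frac{5313249340688}{36234340811208295} - \frac{97802260992 \sqrt{11}}{36234340811208295} \approx -0.00015559$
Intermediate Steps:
$x = \sqrt{11} \approx 3.3166$
$\frac{1}{\left(-40 + s \left(x - 54\right)\right) + \frac{83465}{-73712}} = \frac{1}{\left(-40 + 126 \left(\sqrt{11} - 54\right)\right) + \frac{83465}{-73712}} = \frac{1}{\left(-40 + 126 \left(\sqrt{11} - 54\right)\right) + 83465 \left(- \frac{1}{73712}\right)} = \frac{1}{\left(-40 + 126 \left(-54 + \sqrt{11}\right)\right) - \frac{83465}{73712}} = \frac{1}{\left(-40 - \left(6804 - 126 \sqrt{11}\right)\right) - \frac{83465}{73712}} = \frac{1}{\left(-6844 + 126 \sqrt{11}\right) - \frac{83465}{73712}} = \frac{1}{- \frac{504568393}{73712} + 126 \sqrt{11}}$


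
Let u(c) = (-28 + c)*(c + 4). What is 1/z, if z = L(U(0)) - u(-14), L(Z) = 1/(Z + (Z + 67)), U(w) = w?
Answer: -67/28139 ≈ -0.0023810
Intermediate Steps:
L(Z) = 1/(67 + 2*Z) (L(Z) = 1/(Z + (67 + Z)) = 1/(67 + 2*Z))
u(c) = (-28 + c)*(4 + c)
z = -28139/67 (z = 1/(67 + 2*0) - (-112 + (-14)**2 - 24*(-14)) = 1/(67 + 0) - (-112 + 196 + 336) = 1/67 - 1*420 = 1/67 - 420 = -28139/67 ≈ -419.98)
1/z = 1/(-28139/67) = -67/28139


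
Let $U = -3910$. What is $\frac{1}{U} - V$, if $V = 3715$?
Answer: $- \frac{14525651}{3910} \approx -3715.0$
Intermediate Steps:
$\frac{1}{U} - V = \frac{1}{-3910} - 3715 = - \frac{1}{3910} - 3715 = - \frac{14525651}{3910}$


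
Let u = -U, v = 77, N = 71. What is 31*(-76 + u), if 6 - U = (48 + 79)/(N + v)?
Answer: -372279/148 ≈ -2515.4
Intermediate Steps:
U = 761/148 (U = 6 - (48 + 79)/(71 + 77) = 6 - 127/148 = 761/148 ≈ 5.1419)
u = -761/148 (u = -1*761/148 = -761/148 ≈ -5.1419)
31*(-76 + u) = 31*(-76 - 761/148) = 31*(-12009/148) = -372279/148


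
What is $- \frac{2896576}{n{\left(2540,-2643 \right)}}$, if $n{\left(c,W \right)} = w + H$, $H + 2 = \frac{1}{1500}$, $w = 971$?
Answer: $- \frac{4344864000}{1453501} \approx -2989.2$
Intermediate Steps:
$H = - \frac{2999}{1500}$ ($H = -2 + \frac{1}{1500} = - \frac{2999}{1500} \approx -1.9993$)
$n{\left(c,W \right)} = \frac{1453501}{1500}$ ($n{\left(c,W \right)} = 971 - \frac{2999}{1500} = \frac{1453501}{1500}$)
$- \frac{2896576}{n{\left(2540,-2643 \right)}} = - \frac{2896576}{\frac{1453501}{1500}} = \left(-2896576\right) \frac{1500}{1453501} = - \frac{4344864000}{1453501}$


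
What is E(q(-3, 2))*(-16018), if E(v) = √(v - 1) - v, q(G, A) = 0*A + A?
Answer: 16018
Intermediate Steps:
q(G, A) = A (q(G, A) = 0 + A = A)
E(v) = √(-1 + v) - v
E(q(-3, 2))*(-16018) = (√(-1 + 2) - 1*2)*(-16018) = (√1 - 2)*(-16018) = (1 - 2)*(-16018) = -1*(-16018) = 16018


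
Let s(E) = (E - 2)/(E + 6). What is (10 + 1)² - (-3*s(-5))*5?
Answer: 16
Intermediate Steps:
s(E) = (-2 + E)/(6 + E)
(10 + 1)² - (-3*s(-5))*5 = (10 + 1)² - (-3*(-2 - 5)/(6 - 5))*5 = 11² - (-3*(-7)/1)*5 = 121 - (-3*(-7))*5 = 121 - 21*5 = 121 - 1*105 = 121 - 105 = 16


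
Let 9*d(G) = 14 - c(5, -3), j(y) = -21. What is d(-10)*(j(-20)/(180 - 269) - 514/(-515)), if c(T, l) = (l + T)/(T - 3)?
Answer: 735293/412515 ≈ 1.7825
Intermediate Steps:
c(T, l) = (T + l)/(-3 + T)
d(G) = 13/9 (d(G) = (14 - (5 - 3)/(-3 + 5))/9 = (14 - 2/2)/9 = (14 - 1*1)/9 = (14 - 1)/9 = (⅑)*13 = 13/9)
d(-10)*(j(-20)/(180 - 269) - 514/(-515)) = 13*(-21/(180 - 269) - 514/(-515))/9 = 13*(-21/(-89) - 514*(-1/515))/9 = 13*(-21*(-1/89) + 514/515)/9 = 13*(21/89 + 514/515)/9 = (13/9)*(56561/45835) = 735293/412515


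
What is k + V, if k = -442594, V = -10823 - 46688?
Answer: -500105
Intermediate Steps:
V = -57511
k + V = -442594 - 57511 = -500105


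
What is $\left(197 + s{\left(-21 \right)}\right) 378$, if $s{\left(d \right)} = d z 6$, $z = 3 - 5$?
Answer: $169722$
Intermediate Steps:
$z = -2$ ($z = 3 - 5 = -2$)
$s{\left(d \right)} = - 12 d$ ($s{\left(d \right)} = d \left(-2\right) 6 = - 2 d 6 = - 12 d$)
$\left(197 + s{\left(-21 \right)}\right) 378 = \left(197 - -252\right) 378 = \left(197 + 252\right) 378 = 449 \cdot 378 = 169722$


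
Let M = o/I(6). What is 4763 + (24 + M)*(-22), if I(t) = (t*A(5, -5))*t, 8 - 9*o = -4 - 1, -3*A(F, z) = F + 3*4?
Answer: 3887873/918 ≈ 4235.2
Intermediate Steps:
A(F, z) = -4 - F/3 (A(F, z) = -(F + 3*4)/3 = -(F + 12)/3 = -(12 + F)/3 = -4 - F/3)
o = 13/9 (o = 8/9 - (-4 - 1)/9 = 8/9 - 1/9*(-5) = 8/9 + 5/9 = 13/9 ≈ 1.4444)
I(t) = -17*t**2/3 (I(t) = (t*(-4 - 1/3*5))*t = (t*(-4 - 5/3))*t = (t*(-17/3))*t = (-17*t/3)*t = -17*t**2/3)
M = -13/1836 (M = 13/(9*((-17/3*6**2))) = 13/(9*((-17/3*36))) = (13/9)/(-204) = (13/9)*(-1/204) = -13/1836 ≈ -0.0070806)
4763 + (24 + M)*(-22) = 4763 + (24 - 13/1836)*(-22) = 4763 + (44051/1836)*(-22) = 4763 - 484561/918 = 3887873/918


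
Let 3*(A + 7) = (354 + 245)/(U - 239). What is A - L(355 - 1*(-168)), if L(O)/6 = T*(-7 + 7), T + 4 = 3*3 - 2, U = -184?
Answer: -9482/1269 ≈ -7.4720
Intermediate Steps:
T = 3 (T = -4 + (3*3 - 2) = -4 + (9 - 2) = -4 + 7 = 3)
A = -9482/1269 (A = -7 + ((354 + 245)/(-184 - 239))/3 = -7 + (599/(-423))/3 = -7 + (599*(-1/423))/3 = -7 + (⅓)*(-599/423) = -7 - 599/1269 = -9482/1269 ≈ -7.4720)
L(O) = 0 (L(O) = 6*(3*(-7 + 7)) = 6*(3*0) = 6*0 = 0)
A - L(355 - 1*(-168)) = -9482/1269 - 1*0 = -9482/1269 + 0 = -9482/1269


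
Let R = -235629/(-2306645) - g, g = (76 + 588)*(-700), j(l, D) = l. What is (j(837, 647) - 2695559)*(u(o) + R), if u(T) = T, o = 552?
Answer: -2892520252824247018/2306645 ≈ -1.2540e+12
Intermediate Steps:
g = -464800 (g = 664*(-700) = -464800)
R = 1072128831629/2306645 (R = -235629/(-2306645) - 1*(-464800) = -235629*(-1/2306645) + 464800 = 235629/2306645 + 464800 = 1072128831629/2306645 ≈ 4.6480e+5)
(j(837, 647) - 2695559)*(u(o) + R) = (837 - 2695559)*(552 + 1072128831629/2306645) = -2694722*1073402099669/2306645 = -2892520252824247018/2306645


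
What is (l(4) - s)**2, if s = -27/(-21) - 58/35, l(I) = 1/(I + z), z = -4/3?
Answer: 43681/78400 ≈ 0.55716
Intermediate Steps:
z = -4/3 (z = -4*1/3 = -4/3 ≈ -1.3333)
l(I) = 1/(-4/3 + I) (l(I) = 1/(I - 4/3) = 1/(-4/3 + I))
s = -13/35 (s = -27*(-1/21) - 58*1/35 = 9/7 - 58/35 = -13/35 ≈ -0.37143)
(l(4) - s)**2 = (3/(-4 + 3*4) - 1*(-13/35))**2 = (3/(-4 + 12) + 13/35)**2 = (3/8 + 13/35)**2 = (209/280)**2 = 43681/78400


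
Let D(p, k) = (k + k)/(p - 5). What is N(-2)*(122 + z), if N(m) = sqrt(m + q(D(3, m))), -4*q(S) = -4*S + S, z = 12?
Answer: 67*I*sqrt(2) ≈ 94.752*I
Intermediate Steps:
D(p, k) = 2*k/(-5 + p) (D(p, k) = (2*k)/(-5 + p) = 2*k/(-5 + p))
q(S) = 3*S/4 (q(S) = -(-4*S + S)/4 = -(-3)*S/4 = 3*S/4)
N(m) = sqrt(m)/2 (N(m) = sqrt(m + 3*(2*m/(-5 + 3))/4) = sqrt(m + 3*(2*m/(-2))/4) = sqrt(m + 3*(2*m*(-1/2))/4) = sqrt(m + 3*(-m)/4) = sqrt(m - 3*m/4) = sqrt(m/4) = sqrt(m)/2)
N(-2)*(122 + z) = (sqrt(-2)/2)*(122 + 12) = ((I*sqrt(2))/2)*134 = (I*sqrt(2)/2)*134 = 67*I*sqrt(2)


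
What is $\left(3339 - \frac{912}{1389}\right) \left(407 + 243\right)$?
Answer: $\frac{1004674450}{463} \approx 2.1699 \cdot 10^{6}$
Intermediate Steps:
$\left(3339 - \frac{912}{1389}\right) \left(407 + 243\right) = \left(3339 - \frac{304}{463}\right) 650 = \frac{1545653}{463} \cdot 650 = \frac{1004674450}{463}$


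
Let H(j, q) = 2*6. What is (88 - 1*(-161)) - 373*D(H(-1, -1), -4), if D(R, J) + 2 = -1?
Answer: 1368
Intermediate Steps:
H(j, q) = 12
D(R, J) = -3 (D(R, J) = -2 - 1 = -3)
(88 - 1*(-161)) - 373*D(H(-1, -1), -4) = (88 - 1*(-161)) - 373*(-3) = (88 + 161) + 1119 = 249 + 1119 = 1368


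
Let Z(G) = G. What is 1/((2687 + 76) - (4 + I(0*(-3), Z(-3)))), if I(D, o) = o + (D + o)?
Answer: 1/2765 ≈ 0.00036166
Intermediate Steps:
I(D, o) = D + 2*o
1/((2687 + 76) - (4 + I(0*(-3), Z(-3)))) = 1/((2687 + 76) - (4 + (0*(-3) + 2*(-3)))) = 1/(2763 - (4 + (0 - 6))) = 1/(2763 - (4 - 6)) = 1/(2763 - 1*(-2)) = 1/(2763 + 2) = 1/2765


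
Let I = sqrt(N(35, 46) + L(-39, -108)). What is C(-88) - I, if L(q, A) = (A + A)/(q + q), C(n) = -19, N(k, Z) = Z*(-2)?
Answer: -19 - 2*I*sqrt(3770)/13 ≈ -19.0 - 9.4462*I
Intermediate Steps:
N(k, Z) = -2*Z
L(q, A) = A/q (L(q, A) = (2*A)/((2*q)) = (2*A)*(1/(2*q)) = A/q)
I = 2*I*sqrt(3770)/13 (I = sqrt(-2*46 - 108/(-39)) = sqrt(-92 - 108*(-1/39)) = sqrt(-92 + 36/13) = sqrt(-1160/13) = 2*I*sqrt(3770)/13 ≈ 9.4462*I)
C(-88) - I = -19 - 2*I*sqrt(3770)/13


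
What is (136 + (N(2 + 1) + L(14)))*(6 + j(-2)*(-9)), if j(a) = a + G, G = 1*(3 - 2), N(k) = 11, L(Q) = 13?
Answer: 2400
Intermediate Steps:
G = 1 (G = 1*1 = 1)
j(a) = 1 + a (j(a) = a + 1 = 1 + a)
(136 + (N(2 + 1) + L(14)))*(6 + j(-2)*(-9)) = (136 + (11 + 13))*(6 + (1 - 2)*(-9)) = (136 + 24)*(6 - 1*(-9)) = 160*(6 + 9) = 160*15 = 2400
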